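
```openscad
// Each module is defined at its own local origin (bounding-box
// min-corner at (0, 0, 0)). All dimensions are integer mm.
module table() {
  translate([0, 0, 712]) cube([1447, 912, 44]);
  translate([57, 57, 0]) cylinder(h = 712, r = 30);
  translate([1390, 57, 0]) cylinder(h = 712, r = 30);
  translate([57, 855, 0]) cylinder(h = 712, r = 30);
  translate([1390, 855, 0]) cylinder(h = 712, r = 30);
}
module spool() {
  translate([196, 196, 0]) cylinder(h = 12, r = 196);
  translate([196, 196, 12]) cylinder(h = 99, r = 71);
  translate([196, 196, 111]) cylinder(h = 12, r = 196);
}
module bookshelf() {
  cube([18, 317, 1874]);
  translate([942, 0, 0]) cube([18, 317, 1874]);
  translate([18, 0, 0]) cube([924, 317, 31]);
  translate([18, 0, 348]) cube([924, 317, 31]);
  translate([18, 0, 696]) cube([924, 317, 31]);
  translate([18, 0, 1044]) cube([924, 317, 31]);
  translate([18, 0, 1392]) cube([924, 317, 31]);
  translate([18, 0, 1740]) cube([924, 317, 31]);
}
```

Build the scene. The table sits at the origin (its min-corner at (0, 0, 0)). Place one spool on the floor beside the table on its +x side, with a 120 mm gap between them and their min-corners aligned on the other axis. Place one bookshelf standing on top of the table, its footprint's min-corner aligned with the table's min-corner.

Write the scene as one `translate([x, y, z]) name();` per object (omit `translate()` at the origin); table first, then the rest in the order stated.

table();
translate([1567, 0, 0]) spool();
translate([0, 0, 756]) bookshelf();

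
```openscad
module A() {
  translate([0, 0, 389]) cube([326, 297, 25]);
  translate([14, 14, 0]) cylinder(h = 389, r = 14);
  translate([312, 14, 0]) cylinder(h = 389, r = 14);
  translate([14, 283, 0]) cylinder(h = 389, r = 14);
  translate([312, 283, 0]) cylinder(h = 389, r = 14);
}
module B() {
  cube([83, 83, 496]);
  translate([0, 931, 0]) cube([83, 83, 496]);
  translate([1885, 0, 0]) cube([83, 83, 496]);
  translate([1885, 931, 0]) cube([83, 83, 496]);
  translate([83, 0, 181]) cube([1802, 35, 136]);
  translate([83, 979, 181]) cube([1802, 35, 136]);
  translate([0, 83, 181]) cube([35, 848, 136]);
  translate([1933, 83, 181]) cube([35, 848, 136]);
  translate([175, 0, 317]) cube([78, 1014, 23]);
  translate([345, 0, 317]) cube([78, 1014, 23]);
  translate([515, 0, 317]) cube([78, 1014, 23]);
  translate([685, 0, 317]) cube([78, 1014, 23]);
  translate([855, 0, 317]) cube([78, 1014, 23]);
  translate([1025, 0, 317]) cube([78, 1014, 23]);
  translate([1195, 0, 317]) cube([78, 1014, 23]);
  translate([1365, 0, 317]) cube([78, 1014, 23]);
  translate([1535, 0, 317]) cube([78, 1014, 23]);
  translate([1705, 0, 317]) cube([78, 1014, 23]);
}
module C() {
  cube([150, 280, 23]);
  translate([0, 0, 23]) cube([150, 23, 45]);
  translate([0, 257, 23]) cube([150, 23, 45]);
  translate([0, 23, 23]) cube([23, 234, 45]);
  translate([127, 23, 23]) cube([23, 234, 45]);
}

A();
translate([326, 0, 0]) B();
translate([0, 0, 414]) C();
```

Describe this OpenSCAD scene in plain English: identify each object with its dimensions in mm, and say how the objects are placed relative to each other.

A is a four-legged stool. The seat is 326×297 mm, 25 mm thick, top at z = 414 mm. It stands on four round legs, each 28 mm in diameter, from z = 0 to the seat underside, each leg's axis is inset half a diameter from the nearest pair of seat edges (so the leg's bounding box is flush with the corner).

B is a bed frame 1968 mm long (x) by 1014 mm wide (y). Four 83×83 mm corner posts, 496 mm tall, at the corners of the footprint. Four rails of 35 mm thickness and 136 mm height run between adjacent posts with their undersides at z = 181 mm, their outer faces flush with the outside of the frame (the two x-running rails run between the posts' inner faces; the two y-running rails run between the posts' inner faces). 10 slats, each 78 mm wide (x) and 23 mm thick, lie across the top of the two x-running rails, running the full 1014 mm width of the frame in y; the slats are evenly spaced along x between the inner faces of the end posts with equal gaps (rounded down to the nearest mm) at the −x end and between each pair — any rounding remainder accumulates at the +x end.

C is an open storage box with external size 150×280×68 mm and wall thickness 23 mm (the base is also 23 mm thick). The base covers the whole footprint; the four walls stand on the base, with the y-facing walls full-width and the x-facing walls fitting between their inner faces.

The bed frame is against the stool's +x side, with their −y faces flush. The open box is on top of the stool.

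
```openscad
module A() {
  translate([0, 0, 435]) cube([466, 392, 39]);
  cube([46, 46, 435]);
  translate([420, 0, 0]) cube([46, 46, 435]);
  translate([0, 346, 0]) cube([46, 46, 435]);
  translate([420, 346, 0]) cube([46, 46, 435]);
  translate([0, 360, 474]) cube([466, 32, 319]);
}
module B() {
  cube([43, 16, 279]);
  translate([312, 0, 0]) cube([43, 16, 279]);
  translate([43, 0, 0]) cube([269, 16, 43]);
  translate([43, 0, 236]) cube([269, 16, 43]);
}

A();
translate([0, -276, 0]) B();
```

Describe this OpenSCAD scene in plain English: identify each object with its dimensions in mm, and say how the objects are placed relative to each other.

A is a chair. The seat is a 466×392×39 mm slab with its top at z = 474 mm, on four 46×46 mm corner legs (flush with the seat edges, standing on z = 0). A flat backrest 32 mm thick, 319 mm tall, spans the full seat width and rises from the seat top along its +y edge, rear face flush with the rear of the seat.

B is a rectangular picture frame lying in the x–z plane (depth along y). The opening is 269 mm wide (x) by 193 mm tall (z), surrounded by a border 43 mm wide on all four sides. The frame is 16 mm deep and is made of two full-height vertical stiles with two horizontal rails fitted between them.

The picture frame is on the floor beside the chair on its −y side.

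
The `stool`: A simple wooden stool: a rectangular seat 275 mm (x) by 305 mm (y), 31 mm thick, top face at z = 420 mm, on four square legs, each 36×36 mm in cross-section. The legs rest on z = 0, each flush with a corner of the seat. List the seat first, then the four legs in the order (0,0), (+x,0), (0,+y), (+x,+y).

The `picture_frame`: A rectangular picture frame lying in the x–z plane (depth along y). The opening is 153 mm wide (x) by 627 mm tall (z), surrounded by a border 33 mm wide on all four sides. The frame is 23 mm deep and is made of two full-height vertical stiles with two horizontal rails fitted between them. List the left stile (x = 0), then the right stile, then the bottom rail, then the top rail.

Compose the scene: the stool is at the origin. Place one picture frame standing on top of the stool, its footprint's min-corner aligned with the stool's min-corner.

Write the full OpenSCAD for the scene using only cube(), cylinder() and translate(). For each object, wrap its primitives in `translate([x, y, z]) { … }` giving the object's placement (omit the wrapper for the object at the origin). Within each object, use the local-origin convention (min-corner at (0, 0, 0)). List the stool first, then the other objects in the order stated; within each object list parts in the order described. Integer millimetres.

translate([0, 0, 389]) cube([275, 305, 31]);
cube([36, 36, 389]);
translate([239, 0, 0]) cube([36, 36, 389]);
translate([0, 269, 0]) cube([36, 36, 389]);
translate([239, 269, 0]) cube([36, 36, 389]);
translate([0, 0, 420]) {
  cube([33, 23, 693]);
  translate([186, 0, 0]) cube([33, 23, 693]);
  translate([33, 0, 0]) cube([153, 23, 33]);
  translate([33, 0, 660]) cube([153, 23, 33]);
}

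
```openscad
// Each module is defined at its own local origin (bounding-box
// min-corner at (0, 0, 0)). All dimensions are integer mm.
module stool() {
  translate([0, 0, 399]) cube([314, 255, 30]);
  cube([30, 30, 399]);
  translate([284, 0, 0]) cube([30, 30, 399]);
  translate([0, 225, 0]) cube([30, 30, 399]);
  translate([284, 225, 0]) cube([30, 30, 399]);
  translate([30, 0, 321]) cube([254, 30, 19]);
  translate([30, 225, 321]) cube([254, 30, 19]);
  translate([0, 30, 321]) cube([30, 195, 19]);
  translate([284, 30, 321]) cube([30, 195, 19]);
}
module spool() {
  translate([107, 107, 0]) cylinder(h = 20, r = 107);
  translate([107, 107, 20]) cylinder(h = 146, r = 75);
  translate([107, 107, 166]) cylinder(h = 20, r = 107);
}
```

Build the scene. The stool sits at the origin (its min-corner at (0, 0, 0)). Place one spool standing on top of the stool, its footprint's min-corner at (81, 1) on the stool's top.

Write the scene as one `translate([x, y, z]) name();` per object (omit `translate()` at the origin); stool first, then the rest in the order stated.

stool();
translate([81, 1, 429]) spool();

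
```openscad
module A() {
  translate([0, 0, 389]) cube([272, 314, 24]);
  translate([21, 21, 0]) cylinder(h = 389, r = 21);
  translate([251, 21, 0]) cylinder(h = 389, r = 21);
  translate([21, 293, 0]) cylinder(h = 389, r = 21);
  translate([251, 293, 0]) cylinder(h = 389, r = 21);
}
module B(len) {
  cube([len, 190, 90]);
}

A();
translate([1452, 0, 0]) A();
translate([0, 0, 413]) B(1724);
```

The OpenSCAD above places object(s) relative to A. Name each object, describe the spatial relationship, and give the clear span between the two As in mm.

Second stool starts at x = 1452; first ends at x = 272; clear span = 1452 − 272 = 1180 mm.

A is a stool. B is a beam. A beam spans the tops of two stools. The clear span between the two stools is 1180 mm.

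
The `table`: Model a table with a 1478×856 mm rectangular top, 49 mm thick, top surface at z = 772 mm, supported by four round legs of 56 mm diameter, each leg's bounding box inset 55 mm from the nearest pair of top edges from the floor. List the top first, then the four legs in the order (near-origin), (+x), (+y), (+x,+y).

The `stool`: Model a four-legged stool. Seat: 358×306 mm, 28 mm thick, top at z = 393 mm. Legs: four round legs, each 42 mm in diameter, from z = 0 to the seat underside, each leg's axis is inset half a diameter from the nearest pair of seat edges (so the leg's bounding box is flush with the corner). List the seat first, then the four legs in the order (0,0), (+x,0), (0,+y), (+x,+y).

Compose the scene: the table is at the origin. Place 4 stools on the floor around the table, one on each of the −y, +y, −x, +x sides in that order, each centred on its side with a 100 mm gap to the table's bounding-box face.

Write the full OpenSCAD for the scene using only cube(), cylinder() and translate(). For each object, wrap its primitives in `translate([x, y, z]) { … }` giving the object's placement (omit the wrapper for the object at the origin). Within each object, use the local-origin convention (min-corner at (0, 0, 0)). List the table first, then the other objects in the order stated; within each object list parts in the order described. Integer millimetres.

translate([0, 0, 723]) cube([1478, 856, 49]);
translate([83, 83, 0]) cylinder(h = 723, r = 28);
translate([1395, 83, 0]) cylinder(h = 723, r = 28);
translate([83, 773, 0]) cylinder(h = 723, r = 28);
translate([1395, 773, 0]) cylinder(h = 723, r = 28);
translate([560, -406, 0]) {
  translate([0, 0, 365]) cube([358, 306, 28]);
  translate([21, 21, 0]) cylinder(h = 365, r = 21);
  translate([337, 21, 0]) cylinder(h = 365, r = 21);
  translate([21, 285, 0]) cylinder(h = 365, r = 21);
  translate([337, 285, 0]) cylinder(h = 365, r = 21);
}
translate([560, 956, 0]) {
  translate([0, 0, 365]) cube([358, 306, 28]);
  translate([21, 21, 0]) cylinder(h = 365, r = 21);
  translate([337, 21, 0]) cylinder(h = 365, r = 21);
  translate([21, 285, 0]) cylinder(h = 365, r = 21);
  translate([337, 285, 0]) cylinder(h = 365, r = 21);
}
translate([-458, 275, 0]) {
  translate([0, 0, 365]) cube([358, 306, 28]);
  translate([21, 21, 0]) cylinder(h = 365, r = 21);
  translate([337, 21, 0]) cylinder(h = 365, r = 21);
  translate([21, 285, 0]) cylinder(h = 365, r = 21);
  translate([337, 285, 0]) cylinder(h = 365, r = 21);
}
translate([1578, 275, 0]) {
  translate([0, 0, 365]) cube([358, 306, 28]);
  translate([21, 21, 0]) cylinder(h = 365, r = 21);
  translate([337, 21, 0]) cylinder(h = 365, r = 21);
  translate([21, 285, 0]) cylinder(h = 365, r = 21);
  translate([337, 285, 0]) cylinder(h = 365, r = 21);
}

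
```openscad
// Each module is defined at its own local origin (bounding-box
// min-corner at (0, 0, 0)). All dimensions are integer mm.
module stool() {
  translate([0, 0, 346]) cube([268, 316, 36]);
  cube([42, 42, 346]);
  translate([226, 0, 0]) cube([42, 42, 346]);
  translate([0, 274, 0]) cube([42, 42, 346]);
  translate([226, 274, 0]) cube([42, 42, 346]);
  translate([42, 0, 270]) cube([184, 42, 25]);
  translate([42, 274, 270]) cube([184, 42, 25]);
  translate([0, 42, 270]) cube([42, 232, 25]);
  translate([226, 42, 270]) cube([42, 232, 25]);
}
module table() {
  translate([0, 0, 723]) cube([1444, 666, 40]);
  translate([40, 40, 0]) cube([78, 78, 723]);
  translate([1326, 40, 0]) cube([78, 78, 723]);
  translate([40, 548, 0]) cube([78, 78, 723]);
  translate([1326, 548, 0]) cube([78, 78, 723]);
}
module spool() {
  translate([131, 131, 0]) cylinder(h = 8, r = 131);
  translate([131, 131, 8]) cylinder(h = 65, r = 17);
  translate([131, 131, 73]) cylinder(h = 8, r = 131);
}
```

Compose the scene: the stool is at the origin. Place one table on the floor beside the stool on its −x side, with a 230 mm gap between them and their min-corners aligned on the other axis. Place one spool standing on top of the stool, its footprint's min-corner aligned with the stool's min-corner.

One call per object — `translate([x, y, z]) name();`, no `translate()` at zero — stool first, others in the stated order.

stool();
translate([-1674, 0, 0]) table();
translate([0, 0, 382]) spool();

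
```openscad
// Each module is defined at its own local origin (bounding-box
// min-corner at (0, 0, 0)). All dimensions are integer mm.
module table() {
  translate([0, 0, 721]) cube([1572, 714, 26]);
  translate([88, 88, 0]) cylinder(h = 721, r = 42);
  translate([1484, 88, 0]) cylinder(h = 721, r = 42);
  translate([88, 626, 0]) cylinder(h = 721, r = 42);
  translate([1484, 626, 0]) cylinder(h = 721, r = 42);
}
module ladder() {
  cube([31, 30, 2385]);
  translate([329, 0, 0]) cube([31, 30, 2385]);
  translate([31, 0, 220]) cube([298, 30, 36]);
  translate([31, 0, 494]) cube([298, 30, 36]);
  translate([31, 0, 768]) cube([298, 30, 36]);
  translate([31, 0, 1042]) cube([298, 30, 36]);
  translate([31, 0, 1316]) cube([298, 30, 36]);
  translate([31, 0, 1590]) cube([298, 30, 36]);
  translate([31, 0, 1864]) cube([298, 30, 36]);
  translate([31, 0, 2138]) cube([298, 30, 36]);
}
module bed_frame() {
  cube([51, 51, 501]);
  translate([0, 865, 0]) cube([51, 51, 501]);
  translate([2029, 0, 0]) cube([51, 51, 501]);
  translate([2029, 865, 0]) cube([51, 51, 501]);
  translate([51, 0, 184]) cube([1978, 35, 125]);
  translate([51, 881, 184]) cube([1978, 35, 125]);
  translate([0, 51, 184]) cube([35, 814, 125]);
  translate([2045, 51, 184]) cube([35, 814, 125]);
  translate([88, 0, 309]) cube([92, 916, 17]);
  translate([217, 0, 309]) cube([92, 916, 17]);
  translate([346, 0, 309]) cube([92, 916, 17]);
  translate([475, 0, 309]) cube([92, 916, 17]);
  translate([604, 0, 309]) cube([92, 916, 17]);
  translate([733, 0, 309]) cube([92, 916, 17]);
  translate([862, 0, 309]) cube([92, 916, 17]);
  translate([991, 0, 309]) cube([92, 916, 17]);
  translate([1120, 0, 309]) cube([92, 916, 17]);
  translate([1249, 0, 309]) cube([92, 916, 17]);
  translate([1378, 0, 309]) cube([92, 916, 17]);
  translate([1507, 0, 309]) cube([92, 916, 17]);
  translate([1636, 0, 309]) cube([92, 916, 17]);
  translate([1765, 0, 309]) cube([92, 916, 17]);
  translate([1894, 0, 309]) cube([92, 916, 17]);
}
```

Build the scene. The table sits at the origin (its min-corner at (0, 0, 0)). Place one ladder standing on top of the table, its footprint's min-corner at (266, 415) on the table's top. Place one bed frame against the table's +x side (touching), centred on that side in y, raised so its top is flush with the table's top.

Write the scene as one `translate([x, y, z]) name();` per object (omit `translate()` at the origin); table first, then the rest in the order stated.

table();
translate([266, 415, 747]) ladder();
translate([1572, -101, 246]) bed_frame();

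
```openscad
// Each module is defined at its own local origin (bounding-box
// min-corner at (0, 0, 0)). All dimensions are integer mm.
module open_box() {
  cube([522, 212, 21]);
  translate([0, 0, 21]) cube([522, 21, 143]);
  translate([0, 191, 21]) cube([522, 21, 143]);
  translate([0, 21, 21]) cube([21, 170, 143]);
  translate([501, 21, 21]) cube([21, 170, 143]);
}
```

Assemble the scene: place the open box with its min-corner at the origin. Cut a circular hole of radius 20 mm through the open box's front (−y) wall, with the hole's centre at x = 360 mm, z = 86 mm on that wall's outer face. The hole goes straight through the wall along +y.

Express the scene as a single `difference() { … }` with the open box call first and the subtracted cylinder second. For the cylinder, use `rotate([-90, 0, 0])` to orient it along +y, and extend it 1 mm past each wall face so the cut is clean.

difference() {
  open_box();
  translate([360, -1, 86]) rotate([-90, 0, 0]) cylinder(h = 23, r = 20);
}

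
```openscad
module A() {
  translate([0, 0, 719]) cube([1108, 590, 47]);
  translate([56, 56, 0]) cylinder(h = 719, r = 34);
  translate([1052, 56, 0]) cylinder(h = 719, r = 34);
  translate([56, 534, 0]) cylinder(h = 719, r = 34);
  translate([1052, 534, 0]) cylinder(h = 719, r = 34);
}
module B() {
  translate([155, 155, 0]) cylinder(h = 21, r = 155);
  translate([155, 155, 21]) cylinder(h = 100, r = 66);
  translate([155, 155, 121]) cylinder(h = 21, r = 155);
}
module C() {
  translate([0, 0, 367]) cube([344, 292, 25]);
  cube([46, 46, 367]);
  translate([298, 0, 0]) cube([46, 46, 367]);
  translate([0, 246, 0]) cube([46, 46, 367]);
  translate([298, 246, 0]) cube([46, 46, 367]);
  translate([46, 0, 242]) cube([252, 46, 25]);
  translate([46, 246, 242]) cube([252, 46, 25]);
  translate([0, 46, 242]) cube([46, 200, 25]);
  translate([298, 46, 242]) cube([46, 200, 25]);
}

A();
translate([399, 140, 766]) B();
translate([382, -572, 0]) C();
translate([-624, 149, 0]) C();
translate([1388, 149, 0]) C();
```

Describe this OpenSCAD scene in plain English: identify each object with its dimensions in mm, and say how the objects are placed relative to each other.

A is a rectangular dining table. The top is 1108×590×47 mm with its upper surface at z = 766 mm. It stands on four round legs of 68 mm diameter, each leg's bounding box inset 22 mm from the nearest pair of top edges, running from the floor to the underside of the top.

B is a spool: two coaxial disc flanges of radius 155 mm and thickness 21 mm, joined by a core cylinder of radius 66 mm and height 100 mm. The lower flange rests on z = 0 and the three cylinders share a vertical axis.

C is a simple wooden stool: a rectangular seat 344 mm (x) by 292 mm (y), 25 mm thick, top face at z = 392 mm, on four square legs, each 46×46 mm in cross-section. The legs rest on z = 0, each flush with a corner of the seat. Four stretchers, 46 mm wide and 25 mm tall, connect adjacent legs with their undersides at z = 242 mm, each running between the inner faces of the legs it joins and aligned with the legs' outer faces on the other axis.

The spool is on top of the table, centred. Three stools sit around the table at the −y, −x, +x sides.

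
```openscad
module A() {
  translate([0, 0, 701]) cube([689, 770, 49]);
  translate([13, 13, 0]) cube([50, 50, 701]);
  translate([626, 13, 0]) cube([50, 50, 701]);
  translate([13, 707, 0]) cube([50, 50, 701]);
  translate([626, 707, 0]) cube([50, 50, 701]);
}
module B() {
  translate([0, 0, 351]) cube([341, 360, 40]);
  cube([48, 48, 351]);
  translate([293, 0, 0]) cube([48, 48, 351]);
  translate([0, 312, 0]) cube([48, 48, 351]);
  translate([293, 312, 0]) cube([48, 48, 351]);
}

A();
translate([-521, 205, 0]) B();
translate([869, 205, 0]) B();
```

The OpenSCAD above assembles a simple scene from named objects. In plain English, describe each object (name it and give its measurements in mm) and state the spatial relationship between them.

A is a rectangular dining table. The top is 689×770×49 mm with its upper surface at z = 750 mm. It stands on four 50×50 mm square legs, each inset 13 mm from the nearest pair of top edges, running from the floor to the underside of the top.

B is a four-legged stool. The seat is a 341×360×40 mm slab whose top surface is at z = 391 mm; four square legs, each 48×48 mm in cross-section, run from the floor (z = 0) to the underside of the seat, each flush with a corner of the seat.

Two stools sit around the table at the −x, +x sides.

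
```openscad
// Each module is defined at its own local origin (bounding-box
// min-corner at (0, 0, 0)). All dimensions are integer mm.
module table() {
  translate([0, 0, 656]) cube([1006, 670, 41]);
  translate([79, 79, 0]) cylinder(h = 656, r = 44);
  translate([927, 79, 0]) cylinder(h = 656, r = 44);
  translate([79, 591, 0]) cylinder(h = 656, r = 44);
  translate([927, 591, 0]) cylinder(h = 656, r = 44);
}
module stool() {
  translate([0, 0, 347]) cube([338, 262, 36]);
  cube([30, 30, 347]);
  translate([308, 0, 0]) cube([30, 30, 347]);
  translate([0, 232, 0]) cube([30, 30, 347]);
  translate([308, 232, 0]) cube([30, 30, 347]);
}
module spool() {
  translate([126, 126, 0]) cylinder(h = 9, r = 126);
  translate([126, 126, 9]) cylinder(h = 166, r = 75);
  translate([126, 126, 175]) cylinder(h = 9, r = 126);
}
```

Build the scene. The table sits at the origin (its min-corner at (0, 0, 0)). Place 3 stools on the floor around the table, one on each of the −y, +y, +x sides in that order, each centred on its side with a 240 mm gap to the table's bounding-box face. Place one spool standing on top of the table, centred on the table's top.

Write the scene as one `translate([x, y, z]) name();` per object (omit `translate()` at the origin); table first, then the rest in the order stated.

table();
translate([334, -502, 0]) stool();
translate([334, 910, 0]) stool();
translate([1246, 204, 0]) stool();
translate([377, 209, 697]) spool();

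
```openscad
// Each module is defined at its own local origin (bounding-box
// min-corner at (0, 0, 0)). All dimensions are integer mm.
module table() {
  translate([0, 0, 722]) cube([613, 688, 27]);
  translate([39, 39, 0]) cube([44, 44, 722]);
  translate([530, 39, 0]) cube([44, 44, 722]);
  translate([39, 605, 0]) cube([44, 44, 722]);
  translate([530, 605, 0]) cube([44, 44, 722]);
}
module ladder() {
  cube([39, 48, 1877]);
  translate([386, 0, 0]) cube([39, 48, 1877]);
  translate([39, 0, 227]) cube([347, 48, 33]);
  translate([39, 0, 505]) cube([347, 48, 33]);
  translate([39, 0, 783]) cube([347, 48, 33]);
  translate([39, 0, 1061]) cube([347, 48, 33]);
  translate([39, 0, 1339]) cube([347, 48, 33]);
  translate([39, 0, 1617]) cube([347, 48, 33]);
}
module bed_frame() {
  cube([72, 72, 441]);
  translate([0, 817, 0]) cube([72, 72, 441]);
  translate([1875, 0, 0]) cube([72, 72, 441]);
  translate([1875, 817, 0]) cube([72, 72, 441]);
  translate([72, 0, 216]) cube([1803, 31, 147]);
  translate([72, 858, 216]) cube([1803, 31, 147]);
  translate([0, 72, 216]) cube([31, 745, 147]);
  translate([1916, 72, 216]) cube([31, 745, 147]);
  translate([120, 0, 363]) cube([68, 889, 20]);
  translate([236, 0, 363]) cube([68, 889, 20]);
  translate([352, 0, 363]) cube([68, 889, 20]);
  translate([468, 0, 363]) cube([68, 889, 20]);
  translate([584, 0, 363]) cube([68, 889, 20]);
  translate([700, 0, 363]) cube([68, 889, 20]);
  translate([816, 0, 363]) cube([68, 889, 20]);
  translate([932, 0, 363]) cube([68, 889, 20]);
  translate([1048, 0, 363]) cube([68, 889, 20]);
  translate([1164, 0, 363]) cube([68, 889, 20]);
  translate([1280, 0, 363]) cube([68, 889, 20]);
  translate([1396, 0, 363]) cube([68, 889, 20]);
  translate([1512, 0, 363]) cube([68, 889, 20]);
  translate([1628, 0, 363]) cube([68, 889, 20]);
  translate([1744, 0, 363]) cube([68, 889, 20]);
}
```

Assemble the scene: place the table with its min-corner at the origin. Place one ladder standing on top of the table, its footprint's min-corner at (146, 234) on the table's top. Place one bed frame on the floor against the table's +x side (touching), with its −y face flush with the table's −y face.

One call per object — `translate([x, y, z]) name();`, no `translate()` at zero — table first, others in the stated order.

table();
translate([146, 234, 749]) ladder();
translate([613, 0, 0]) bed_frame();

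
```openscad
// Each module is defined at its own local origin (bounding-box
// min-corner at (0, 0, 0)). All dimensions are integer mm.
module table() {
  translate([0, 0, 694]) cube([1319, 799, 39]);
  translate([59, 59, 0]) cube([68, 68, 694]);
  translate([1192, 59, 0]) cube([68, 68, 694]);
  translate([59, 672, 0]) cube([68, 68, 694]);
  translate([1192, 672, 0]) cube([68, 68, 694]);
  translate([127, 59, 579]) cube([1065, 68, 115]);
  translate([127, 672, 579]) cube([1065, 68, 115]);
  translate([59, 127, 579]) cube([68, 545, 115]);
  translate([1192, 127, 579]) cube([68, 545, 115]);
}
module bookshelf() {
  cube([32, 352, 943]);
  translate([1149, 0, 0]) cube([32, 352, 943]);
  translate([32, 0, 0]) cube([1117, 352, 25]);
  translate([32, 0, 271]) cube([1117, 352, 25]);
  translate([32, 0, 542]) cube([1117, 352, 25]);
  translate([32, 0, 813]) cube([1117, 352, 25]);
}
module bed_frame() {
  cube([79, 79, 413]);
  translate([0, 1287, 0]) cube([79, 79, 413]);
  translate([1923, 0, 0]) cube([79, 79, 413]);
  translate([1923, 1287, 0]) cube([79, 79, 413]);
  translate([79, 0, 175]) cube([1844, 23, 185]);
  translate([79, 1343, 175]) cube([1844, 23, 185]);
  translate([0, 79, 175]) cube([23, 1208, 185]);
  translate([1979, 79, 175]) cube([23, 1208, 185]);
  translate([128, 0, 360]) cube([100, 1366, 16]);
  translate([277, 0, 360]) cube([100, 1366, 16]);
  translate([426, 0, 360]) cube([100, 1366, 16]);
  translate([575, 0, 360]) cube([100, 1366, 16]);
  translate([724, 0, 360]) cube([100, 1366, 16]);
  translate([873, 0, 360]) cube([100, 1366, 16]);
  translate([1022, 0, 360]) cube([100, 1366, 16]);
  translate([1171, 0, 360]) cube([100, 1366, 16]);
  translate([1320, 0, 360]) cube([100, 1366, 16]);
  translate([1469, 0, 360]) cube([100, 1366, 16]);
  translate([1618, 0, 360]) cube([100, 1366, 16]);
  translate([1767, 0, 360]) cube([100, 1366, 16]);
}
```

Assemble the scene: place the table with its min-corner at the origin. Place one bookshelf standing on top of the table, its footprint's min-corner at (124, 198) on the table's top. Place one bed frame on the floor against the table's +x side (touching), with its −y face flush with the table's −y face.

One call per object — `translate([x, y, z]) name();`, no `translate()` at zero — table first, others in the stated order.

table();
translate([124, 198, 733]) bookshelf();
translate([1319, 0, 0]) bed_frame();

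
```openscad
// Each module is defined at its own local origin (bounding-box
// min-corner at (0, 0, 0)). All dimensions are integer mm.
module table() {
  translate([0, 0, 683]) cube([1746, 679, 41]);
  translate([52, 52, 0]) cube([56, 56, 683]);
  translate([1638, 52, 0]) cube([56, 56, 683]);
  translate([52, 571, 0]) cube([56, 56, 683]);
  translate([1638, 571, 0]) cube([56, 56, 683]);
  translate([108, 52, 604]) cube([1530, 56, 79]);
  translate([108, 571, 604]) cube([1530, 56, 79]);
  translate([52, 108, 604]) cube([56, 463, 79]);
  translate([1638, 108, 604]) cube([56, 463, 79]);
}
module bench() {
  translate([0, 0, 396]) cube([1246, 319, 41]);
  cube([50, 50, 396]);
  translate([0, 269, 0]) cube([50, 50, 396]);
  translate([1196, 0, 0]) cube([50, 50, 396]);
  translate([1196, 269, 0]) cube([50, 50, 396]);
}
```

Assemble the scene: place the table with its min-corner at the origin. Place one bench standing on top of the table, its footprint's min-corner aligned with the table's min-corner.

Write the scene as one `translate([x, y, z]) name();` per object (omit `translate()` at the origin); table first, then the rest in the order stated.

table();
translate([0, 0, 724]) bench();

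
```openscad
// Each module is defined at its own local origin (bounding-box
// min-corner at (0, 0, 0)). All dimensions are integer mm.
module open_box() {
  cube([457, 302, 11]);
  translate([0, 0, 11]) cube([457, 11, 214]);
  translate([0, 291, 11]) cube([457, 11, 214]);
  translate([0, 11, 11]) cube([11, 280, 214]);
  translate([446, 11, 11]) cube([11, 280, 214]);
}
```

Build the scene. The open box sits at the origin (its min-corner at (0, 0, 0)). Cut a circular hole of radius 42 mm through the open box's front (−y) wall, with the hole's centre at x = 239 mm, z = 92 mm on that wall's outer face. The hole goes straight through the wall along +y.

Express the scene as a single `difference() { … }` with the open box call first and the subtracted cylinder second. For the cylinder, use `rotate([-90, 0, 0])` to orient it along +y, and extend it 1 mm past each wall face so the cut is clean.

difference() {
  open_box();
  translate([239, -1, 92]) rotate([-90, 0, 0]) cylinder(h = 13, r = 42);
}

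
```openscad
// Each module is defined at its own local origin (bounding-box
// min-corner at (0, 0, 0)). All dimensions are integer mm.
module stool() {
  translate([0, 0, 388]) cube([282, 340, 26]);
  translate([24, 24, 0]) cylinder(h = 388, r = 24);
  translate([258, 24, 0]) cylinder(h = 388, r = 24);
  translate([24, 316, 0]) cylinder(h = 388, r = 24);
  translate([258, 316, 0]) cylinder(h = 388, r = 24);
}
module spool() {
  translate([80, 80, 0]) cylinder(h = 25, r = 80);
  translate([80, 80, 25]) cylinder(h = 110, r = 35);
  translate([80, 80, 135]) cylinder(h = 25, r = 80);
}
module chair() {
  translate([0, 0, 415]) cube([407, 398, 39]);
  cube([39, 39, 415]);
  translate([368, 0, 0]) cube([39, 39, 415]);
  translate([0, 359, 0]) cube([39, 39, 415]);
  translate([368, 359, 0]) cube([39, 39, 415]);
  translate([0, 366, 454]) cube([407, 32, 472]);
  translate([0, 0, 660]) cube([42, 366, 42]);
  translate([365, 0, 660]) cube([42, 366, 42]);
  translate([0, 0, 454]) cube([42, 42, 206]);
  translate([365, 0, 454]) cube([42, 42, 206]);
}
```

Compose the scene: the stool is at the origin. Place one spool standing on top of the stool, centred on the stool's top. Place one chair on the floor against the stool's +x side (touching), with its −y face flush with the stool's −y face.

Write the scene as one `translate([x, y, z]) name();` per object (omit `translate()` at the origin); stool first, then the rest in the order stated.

stool();
translate([61, 90, 414]) spool();
translate([282, 0, 0]) chair();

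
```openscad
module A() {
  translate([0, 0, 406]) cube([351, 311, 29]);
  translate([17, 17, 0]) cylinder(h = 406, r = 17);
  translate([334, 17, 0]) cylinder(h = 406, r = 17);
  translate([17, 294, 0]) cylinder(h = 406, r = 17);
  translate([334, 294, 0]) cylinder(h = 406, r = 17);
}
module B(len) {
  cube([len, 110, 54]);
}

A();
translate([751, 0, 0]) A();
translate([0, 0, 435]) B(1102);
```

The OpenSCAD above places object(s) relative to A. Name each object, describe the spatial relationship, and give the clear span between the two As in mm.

Second stool starts at x = 751; first ends at x = 351; clear span = 751 − 351 = 400 mm.

A is a stool. B is a beam. A beam spans the tops of two stools. The clear span between the two stools is 400 mm.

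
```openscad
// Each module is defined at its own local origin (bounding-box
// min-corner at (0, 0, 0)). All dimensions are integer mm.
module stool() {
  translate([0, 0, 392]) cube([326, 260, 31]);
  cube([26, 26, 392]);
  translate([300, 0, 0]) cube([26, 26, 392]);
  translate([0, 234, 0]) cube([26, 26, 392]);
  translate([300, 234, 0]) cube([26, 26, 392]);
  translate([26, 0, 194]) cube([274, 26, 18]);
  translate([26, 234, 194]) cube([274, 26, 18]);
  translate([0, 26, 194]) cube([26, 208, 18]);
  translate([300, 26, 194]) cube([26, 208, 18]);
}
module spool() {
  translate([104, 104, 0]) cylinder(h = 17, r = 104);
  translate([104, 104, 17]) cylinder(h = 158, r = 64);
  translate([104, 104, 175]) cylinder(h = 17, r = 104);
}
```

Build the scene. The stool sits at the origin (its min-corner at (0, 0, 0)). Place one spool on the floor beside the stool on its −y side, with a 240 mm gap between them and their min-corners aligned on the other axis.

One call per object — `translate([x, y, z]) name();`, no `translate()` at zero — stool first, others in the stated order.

stool();
translate([0, -448, 0]) spool();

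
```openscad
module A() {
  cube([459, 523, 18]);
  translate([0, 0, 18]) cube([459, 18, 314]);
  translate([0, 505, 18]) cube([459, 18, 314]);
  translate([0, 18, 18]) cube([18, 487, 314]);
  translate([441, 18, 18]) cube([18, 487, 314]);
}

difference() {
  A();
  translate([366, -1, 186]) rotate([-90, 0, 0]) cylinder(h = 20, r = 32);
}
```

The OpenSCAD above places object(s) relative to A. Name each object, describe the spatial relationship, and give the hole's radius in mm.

The subtracted cylinder has r = 32 mm.

A is an open box. The open box has a circular hole through its front wall. The hole's radius is 32 mm.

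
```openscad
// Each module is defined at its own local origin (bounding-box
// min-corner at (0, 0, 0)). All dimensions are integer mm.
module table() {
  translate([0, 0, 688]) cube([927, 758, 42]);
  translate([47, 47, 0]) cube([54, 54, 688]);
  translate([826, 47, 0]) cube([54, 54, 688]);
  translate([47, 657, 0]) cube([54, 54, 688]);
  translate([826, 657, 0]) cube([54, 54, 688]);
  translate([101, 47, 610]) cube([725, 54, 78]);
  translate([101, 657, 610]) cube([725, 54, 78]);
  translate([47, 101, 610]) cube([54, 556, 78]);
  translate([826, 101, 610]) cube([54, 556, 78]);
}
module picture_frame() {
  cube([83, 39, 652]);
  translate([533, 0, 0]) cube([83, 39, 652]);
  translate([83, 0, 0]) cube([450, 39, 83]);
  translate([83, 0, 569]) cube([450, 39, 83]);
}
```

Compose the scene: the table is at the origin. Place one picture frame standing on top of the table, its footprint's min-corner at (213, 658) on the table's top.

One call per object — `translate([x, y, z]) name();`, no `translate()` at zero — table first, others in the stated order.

table();
translate([213, 658, 730]) picture_frame();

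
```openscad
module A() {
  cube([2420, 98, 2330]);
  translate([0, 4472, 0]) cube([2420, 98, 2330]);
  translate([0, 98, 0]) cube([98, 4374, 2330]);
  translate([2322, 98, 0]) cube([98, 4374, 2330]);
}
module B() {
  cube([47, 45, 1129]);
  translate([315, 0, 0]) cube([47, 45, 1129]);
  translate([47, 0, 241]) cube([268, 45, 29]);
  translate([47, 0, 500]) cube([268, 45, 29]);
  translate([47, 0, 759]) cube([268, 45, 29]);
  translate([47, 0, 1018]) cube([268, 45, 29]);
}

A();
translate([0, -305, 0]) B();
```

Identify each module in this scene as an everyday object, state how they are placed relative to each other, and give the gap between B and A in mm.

The ladder's nearest face is 260 mm from the house frame's −y face.

A is a house frame. B is a ladder. The ladder is on the floor beside the house frame on its −y side. The gap between the ladder and the house frame is 260 mm.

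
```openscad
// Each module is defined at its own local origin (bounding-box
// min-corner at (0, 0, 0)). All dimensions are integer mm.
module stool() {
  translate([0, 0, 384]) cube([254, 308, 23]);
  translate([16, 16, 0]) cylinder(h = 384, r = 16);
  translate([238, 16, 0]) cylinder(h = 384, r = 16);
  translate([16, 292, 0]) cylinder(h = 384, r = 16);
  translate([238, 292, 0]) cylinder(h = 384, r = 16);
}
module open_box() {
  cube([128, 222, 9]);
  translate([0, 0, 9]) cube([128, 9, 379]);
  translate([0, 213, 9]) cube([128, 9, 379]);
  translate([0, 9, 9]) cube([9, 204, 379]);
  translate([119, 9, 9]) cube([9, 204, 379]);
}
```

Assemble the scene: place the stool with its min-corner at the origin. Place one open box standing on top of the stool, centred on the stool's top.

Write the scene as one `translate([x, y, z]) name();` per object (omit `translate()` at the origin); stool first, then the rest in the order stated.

stool();
translate([63, 43, 407]) open_box();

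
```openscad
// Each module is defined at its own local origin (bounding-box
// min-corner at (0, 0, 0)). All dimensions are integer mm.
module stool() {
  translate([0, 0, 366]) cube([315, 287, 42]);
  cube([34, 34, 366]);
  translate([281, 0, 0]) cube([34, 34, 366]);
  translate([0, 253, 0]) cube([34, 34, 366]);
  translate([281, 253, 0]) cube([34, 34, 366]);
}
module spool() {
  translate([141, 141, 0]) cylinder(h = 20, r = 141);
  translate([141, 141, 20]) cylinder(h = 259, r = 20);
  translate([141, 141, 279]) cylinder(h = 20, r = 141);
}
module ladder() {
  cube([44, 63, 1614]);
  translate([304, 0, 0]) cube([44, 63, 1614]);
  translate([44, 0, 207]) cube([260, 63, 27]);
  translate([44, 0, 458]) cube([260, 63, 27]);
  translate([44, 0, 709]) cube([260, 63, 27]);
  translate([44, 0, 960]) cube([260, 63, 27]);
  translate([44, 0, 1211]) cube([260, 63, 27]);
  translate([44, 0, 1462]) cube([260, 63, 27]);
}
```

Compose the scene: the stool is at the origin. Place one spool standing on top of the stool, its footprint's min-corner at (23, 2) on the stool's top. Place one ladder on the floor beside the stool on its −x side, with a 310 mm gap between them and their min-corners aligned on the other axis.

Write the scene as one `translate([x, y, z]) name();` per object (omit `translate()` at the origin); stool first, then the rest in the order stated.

stool();
translate([23, 2, 408]) spool();
translate([-658, 0, 0]) ladder();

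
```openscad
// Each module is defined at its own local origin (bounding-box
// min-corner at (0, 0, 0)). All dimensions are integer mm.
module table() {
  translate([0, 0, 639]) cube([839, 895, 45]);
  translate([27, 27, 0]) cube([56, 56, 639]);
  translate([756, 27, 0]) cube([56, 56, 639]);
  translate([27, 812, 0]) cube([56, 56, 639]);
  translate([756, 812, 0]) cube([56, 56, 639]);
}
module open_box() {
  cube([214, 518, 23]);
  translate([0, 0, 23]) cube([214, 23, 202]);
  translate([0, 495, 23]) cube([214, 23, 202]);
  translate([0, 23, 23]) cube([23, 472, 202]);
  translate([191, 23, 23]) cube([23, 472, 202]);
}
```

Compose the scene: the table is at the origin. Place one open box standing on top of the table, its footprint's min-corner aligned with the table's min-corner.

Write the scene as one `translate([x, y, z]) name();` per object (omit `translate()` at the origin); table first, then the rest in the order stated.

table();
translate([0, 0, 684]) open_box();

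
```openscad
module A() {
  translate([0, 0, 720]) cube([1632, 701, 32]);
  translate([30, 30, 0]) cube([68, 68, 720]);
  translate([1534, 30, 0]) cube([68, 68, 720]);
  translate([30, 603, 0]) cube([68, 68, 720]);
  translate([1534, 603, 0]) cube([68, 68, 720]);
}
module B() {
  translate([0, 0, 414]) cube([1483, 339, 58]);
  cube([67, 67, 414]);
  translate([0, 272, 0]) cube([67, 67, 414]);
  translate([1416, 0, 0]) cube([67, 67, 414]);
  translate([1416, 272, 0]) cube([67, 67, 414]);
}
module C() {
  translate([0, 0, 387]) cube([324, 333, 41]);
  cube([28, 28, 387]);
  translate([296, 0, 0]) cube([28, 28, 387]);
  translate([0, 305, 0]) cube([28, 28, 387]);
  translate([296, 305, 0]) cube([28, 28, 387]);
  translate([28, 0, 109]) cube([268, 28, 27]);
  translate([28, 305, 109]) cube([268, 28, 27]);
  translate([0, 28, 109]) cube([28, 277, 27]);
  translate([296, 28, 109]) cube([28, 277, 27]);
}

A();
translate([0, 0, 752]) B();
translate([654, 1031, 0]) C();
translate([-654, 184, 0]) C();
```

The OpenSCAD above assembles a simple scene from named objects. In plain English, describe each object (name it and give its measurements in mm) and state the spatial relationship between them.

A is a table with a 1632×701 mm rectangular top, 32 mm thick, top surface at z = 752 mm, supported by four 68×68 mm square legs, each inset 30 mm from the nearest pair of top edges, running from the floor.

B is a long wooden bench with a 1483 mm (x) × 339 mm (y) seat, 58 mm thick, its top surface 472 mm above the floor. Four 67 mm square legs at the seat corners, flush with the edges, run from z = 0 to the seat underside.

C is a simple wooden stool: a rectangular seat 324 mm (x) by 333 mm (y), 41 mm thick, top face at z = 428 mm, on four square legs, each 28×28 mm in cross-section. The legs rest on z = 0, each flush with a corner of the seat. Four stretchers, 28 mm wide and 27 mm tall, connect adjacent legs with their undersides at z = 109 mm, each running between the inner faces of the legs it joins and aligned with the legs' outer faces on the other axis.

The bench is on top of the table. Two stools sit around the table at the +y, −x sides.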